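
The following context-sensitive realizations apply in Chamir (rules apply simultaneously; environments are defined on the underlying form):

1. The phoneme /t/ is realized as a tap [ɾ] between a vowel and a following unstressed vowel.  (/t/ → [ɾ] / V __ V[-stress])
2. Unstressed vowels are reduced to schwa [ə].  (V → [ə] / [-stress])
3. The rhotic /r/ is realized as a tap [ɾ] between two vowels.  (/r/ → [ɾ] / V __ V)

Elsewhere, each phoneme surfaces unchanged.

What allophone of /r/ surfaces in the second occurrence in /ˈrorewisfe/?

Rule 3 applies to /r/ (between /o/ and /e/: between two vowels) → [ɾ].

[ɾ]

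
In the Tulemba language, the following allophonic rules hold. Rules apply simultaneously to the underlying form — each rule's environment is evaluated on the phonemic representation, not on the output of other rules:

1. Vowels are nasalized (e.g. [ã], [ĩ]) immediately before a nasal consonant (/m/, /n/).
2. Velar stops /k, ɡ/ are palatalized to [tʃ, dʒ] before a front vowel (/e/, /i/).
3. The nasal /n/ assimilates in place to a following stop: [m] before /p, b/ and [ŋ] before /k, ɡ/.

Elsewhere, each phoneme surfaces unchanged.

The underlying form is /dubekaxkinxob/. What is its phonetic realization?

/u/ — between /d/ and /b/; rule 1 does not apply here → [u].
/e/ (between /b/ and /k/) is in the target of rule 1 but the environment (before a nasal consonant) is not met → [e].
/k/ (between /e/ and /a/): rule 2 targets it, but not before a front vowel → unchanged [k].
/a/ (between /k/ and /x/) is in the target of rule 1 but the environment (before a nasal consonant) is not met → [a].
/k/ (between /x/ and /i/) occurs before a front vowel → [tʃ] by rule 2.
/i/ meets the environment for rule 1 (before a nasal consonant) → [ĩ].
/n/ (between /i/ and /x/): rule 3 targets it, but not before a labial or velar stop → unchanged [n].
/o/ (between /x/ and /b/) is in the target of rule 1 but the environment (before a nasal consonant) is not met → [o].

[dubekaxtʃĩnxob]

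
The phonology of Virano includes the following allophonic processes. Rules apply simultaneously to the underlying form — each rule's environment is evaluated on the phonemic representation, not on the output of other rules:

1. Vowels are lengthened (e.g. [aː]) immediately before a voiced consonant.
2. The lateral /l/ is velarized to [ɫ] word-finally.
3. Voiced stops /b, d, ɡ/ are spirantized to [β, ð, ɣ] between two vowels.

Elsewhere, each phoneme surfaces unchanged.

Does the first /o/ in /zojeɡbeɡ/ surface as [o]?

/o/ — between /z/ and /j/, before a voiced consonant — surfaces as [oː] (rule 1).
The actual realization is [oː], not [o].

No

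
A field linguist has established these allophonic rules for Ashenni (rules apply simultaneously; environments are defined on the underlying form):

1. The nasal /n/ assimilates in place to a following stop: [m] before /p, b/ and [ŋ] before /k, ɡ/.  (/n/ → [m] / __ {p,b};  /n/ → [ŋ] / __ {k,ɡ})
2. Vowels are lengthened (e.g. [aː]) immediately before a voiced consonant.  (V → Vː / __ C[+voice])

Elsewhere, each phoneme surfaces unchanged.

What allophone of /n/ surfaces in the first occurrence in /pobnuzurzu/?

[n]

/n/ (between /b/ and /u/): rule 1 targets it, but not before a labial or velar stop → unchanged [n].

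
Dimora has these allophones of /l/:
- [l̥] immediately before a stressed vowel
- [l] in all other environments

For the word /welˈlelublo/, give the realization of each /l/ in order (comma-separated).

Occurrence 1 (position 3): no conditioning environment matches → elsewhere allophone [l].
Occurrence 2 (position 4): immediately before a stressed vowel → [l̥].
Occurrence 3 (position 6): no conditioning environment matches → elsewhere allophone [l].
Occurrence 4 (position 9): no conditioning environment matches → elsewhere allophone [l].

[l], [l̥], [l], [l]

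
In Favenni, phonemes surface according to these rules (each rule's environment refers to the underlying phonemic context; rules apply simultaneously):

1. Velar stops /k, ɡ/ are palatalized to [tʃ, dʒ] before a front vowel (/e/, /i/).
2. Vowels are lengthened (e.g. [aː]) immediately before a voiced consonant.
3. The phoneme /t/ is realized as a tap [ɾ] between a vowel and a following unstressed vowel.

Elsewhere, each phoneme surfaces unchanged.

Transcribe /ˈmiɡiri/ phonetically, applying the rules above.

/m/ — not in any rule's target class → [m].
Rule 2 applies to /i/ (between /m/ and /ɡ/: before a voiced consonant) → [iː].
Rule 1 applies to /ɡ/ (between /i/ and /i/: before a front vowel) → [dʒ].
/i/ — between /ɡ/ and /r/, before a voiced consonant — surfaces as [iː] (rule 2).
/r/ — not in any rule's target class → [r].
/i/ (word-final): rule 2 targets it, but not before a voiced consonant → unchanged [i].

[ˈmiːdʒiːri]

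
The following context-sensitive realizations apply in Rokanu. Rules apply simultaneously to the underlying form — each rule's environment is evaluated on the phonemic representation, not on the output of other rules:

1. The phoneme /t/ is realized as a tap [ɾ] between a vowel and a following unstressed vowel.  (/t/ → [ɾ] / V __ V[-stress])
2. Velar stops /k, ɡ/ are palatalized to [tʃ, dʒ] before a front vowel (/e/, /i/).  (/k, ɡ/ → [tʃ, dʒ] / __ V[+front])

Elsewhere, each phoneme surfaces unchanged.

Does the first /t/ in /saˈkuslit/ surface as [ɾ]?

No

/t/ — word-final; rule 1 does not apply here → [t].
The actual realization is [t], not [ɾ].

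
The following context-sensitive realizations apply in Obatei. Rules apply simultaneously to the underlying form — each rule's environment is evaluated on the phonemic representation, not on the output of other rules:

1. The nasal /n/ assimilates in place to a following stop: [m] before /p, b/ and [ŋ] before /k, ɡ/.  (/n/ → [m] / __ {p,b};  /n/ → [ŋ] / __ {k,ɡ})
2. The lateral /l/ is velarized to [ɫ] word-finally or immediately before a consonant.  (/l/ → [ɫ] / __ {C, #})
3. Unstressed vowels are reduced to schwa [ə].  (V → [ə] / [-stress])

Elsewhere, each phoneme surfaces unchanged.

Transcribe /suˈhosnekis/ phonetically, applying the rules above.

[səˈhosnəkəs]

/s/ (word-initial) is unaffected → [s].
/u/ (between /s/ and /h/): in an unstressed syllable, so rule 3 applies → [ə].
/h/ (between /u/ and /o/) is unaffected → [h].
/o/ — between /h/ and /s/; rule 3 does not apply here → [o].
/s/ (between /o/ and /n/): no rule targets it → [s].
/n/ (between /s/ and /e/) fails the environment for rule 1, so it stays [n].
/e/ meets the environment for rule 3 (in an unstressed syllable) → [ə].
/k/ (between /e/ and /i/) is unaffected → [k].
Rule 3 applies to /i/ (between /k/ and /s/: in an unstressed syllable) → [ə].
/s/ (word-final) is unaffected → [s].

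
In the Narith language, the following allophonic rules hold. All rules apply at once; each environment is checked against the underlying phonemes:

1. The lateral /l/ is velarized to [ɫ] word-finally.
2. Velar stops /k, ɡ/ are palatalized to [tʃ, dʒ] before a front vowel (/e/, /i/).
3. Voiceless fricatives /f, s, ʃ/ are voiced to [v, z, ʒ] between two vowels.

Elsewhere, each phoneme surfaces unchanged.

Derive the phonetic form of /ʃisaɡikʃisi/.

/ʃ/ (word-initial) fails the environment for rule 3, so it stays [ʃ].
/i/ — not in any rule's target class → [i].
Rule 3 applies to /s/ (between /i/ and /a/: between two vowels) → [z].
/a/ (between /s/ and /ɡ/) is unaffected → [a].
/ɡ/ (between /a/ and /i/): before a front vowel, so rule 2 applies → [dʒ].
/i/ (between /ɡ/ and /k/): no rule targets it → [i].
/k/ (between /i/ and /ʃ/) fails the environment for rule 2, so it stays [k].
/ʃ/ (between /k/ and /i/): rule 3 targets it, but not between two vowels → unchanged [ʃ].
/i/ (between /ʃ/ and /s/) is unaffected → [i].
/s/ (between /i/ and /i/) occurs between two vowels → [z] by rule 3.
/i/ — not in any rule's target class → [i].

[ʃizadʒikʃizi]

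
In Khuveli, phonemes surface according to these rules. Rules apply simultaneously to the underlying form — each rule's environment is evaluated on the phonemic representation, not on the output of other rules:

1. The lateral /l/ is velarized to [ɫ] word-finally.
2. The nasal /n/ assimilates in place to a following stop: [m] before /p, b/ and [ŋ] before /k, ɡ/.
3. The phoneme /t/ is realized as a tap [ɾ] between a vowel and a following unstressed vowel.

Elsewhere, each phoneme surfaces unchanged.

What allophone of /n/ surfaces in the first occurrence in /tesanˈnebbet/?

[n]

/n/ (between /a/ and /n/) fails the environment for rule 2, so it stays [n].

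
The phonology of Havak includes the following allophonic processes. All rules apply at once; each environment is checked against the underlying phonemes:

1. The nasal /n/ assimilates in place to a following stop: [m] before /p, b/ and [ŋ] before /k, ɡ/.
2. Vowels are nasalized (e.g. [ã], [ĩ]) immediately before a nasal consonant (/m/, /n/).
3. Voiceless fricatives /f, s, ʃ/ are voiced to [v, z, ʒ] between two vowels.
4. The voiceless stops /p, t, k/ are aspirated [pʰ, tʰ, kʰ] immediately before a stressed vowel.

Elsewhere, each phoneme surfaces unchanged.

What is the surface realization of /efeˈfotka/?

/e/ — word-initial; rule 2 does not apply here → [e].
/f/ (between /e/ and /e/): between two vowels, so rule 3 applies → [v].
/e/ (between /f/ and /f/) is in the target of rule 2 but the environment (before a nasal consonant) is not met → [e].
/f/ (between /e/ and /o/) occurs between two vowels → [v] by rule 3.
/o/ — between /f/ and /t/; rule 2 does not apply here → [o].
/t/ (between /o/ and /k/) fails the environment for rule 4, so it stays [t].
/k/ — between /t/ and /a/; rule 4 does not apply here → [k].
/a/ — word-final; rule 2 does not apply here → [a].

[eveˈvotka]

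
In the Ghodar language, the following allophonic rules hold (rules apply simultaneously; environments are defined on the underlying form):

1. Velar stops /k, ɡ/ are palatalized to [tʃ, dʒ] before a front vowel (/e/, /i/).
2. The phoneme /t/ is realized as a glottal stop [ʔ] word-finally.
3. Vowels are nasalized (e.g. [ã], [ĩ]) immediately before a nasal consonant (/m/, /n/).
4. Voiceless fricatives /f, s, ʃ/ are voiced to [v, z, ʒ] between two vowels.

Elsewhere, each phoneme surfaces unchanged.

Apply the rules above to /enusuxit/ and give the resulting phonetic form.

/e/ (word-initial): before a nasal consonant, so rule 3 applies → [ẽ].
/n/ (between /e/ and /u/): no rule targets it → [n].
/u/ (between /n/ and /s/) fails the environment for rule 3, so it stays [u].
/s/ — between /u/ and /u/, between two vowels — surfaces as [z] (rule 4).
/u/ (between /s/ and /x/): rule 3 targets it, but not before a nasal consonant → unchanged [u].
/x/ (between /u/ and /i/) is unaffected → [x].
/i/ (between /x/ and /t/): rule 3 targets it, but not before a nasal consonant → unchanged [i].
/t/ — word-final, word-finally — surfaces as [ʔ] (rule 2).

[ẽnuzuxiʔ]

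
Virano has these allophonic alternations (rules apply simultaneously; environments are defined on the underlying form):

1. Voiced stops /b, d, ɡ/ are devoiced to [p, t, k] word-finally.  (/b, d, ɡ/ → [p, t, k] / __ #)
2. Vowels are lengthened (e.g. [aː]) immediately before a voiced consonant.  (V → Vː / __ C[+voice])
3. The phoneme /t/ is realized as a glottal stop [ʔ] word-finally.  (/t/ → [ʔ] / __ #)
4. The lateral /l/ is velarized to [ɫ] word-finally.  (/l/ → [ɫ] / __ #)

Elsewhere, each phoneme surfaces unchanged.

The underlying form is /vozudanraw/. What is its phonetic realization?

/v/ (word-initial) is unaffected → [v].
/o/ meets the environment for rule 2 (before a voiced consonant) → [oː].
/z/ — not in any rule's target class → [z].
/u/ (between /z/ and /d/): before a voiced consonant, so rule 2 applies → [uː].
/d/ (between /u/ and /a/): rule 1 targets it, but not word-finally → unchanged [d].
/a/ — between /d/ and /n/, before a voiced consonant — surfaces as [aː] (rule 2).
/n/ (between /a/ and /r/): no rule targets it → [n].
/r/ (between /n/ and /a/) is unaffected → [r].
/a/ meets the environment for rule 2 (before a voiced consonant) → [aː].
/w/ stays [w].

[voːzuːdaːnraːw]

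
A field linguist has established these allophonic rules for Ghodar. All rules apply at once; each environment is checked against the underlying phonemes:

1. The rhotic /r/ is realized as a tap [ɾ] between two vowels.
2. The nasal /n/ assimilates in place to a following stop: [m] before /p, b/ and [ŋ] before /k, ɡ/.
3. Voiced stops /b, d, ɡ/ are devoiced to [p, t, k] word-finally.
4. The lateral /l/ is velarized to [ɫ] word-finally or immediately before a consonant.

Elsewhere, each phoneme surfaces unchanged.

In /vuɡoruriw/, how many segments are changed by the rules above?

2

Segments that undergo a rule: /r/ → [ɾ] (rule 1); /r/ → [ɾ] (rule 1).
All other segments surface unchanged.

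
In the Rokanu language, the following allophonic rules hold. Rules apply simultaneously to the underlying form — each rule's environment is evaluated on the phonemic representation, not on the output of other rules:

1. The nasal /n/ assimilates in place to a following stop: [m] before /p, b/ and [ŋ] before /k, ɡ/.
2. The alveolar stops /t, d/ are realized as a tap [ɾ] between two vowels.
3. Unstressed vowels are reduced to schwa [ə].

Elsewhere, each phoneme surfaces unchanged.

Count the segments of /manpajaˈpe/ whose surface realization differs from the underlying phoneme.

Segments that undergo a rule: /a/ → [ə] (rule 3); /n/ → [m] (rule 1); /a/ → [ə] (rule 3); /a/ → [ə] (rule 3).
All other segments surface unchanged.

4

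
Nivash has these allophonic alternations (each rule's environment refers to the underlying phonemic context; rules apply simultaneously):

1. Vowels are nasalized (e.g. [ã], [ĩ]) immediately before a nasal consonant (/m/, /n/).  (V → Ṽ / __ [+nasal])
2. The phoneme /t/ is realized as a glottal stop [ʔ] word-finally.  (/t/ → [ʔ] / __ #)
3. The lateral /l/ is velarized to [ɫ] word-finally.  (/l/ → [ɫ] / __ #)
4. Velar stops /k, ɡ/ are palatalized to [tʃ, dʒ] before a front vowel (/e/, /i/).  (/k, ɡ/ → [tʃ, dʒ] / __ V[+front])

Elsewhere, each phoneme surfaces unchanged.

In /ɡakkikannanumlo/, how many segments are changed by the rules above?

4

Segments that undergo a rule: /k/ → [tʃ] (rule 4); /a/ → [ã] (rule 1); /a/ → [ã] (rule 1); /u/ → [ũ] (rule 1).
All other segments surface unchanged.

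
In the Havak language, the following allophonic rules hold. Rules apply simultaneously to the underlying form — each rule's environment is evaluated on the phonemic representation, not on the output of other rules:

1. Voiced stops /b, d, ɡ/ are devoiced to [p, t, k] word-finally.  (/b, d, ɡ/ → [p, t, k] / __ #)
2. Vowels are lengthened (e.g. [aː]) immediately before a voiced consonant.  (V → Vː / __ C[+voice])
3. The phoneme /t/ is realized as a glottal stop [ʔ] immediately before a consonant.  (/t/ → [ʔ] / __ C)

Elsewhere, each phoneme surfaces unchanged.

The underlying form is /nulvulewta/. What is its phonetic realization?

[nuːlvuːleːwta]

/n/ (word-initial): no rule targets it → [n].
/u/ (between /n/ and /l/): before a voiced consonant, so rule 2 applies → [uː].
/l/ stays [l].
/v/ — not in any rule's target class → [v].
Rule 2 applies to /u/ (between /v/ and /l/: before a voiced consonant) → [uː].
/l/ stays [l].
/e/ meets the environment for rule 2 (before a voiced consonant) → [eː].
/w/ (between /e/ and /t/) is unaffected → [w].
/t/ (between /w/ and /a/) fails the environment for rule 3, so it stays [t].
/a/ (word-final) is in the target of rule 2 but the environment (before a voiced consonant) is not met → [a].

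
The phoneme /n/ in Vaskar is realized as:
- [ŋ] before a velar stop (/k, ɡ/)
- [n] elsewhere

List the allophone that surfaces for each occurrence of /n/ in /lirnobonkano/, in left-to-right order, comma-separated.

[n], [ŋ], [n]

Occurrence 1 (position 4): no conditioning environment matches → elsewhere allophone [n].
Occurrence 2 (position 8): before a velar stop → [ŋ].
Occurrence 3 (position 11): no conditioning environment matches → elsewhere allophone [n].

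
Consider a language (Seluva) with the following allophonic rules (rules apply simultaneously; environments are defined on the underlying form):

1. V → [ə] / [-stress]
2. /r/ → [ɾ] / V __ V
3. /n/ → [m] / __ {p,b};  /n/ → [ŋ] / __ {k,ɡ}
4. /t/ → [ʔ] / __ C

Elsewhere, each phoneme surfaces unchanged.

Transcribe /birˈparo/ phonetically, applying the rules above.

/b/ — not in any rule's target class → [b].
/i/ — between /b/ and /r/, in an unstressed syllable — surfaces as [ə] (rule 1).
/r/ — between /i/ and /p/; rule 2 does not apply here → [r].
/p/ — not in any rule's target class → [p].
/a/ (between /p/ and /r/) fails the environment for rule 1, so it stays [a].
/r/ (between /a/ and /o/): between two vowels, so rule 2 applies → [ɾ].
/o/ (word-final) occurs in an unstressed syllable → [ə] by rule 1.

[bərˈpaɾə]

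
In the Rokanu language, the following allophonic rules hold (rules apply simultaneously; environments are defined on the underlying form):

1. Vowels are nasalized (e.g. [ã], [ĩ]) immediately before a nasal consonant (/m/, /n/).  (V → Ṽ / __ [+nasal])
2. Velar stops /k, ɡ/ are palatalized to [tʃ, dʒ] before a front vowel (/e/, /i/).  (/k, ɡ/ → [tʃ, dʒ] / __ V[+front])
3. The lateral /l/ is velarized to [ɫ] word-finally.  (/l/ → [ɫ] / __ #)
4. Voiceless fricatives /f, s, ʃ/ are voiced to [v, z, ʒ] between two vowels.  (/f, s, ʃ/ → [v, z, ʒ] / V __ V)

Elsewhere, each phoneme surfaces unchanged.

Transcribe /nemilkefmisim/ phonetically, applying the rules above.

/n/ — not in any rule's target class → [n].
/e/ (between /n/ and /m/) occurs before a nasal consonant → [ẽ] by rule 1.
/m/ (between /e/ and /i/) is unaffected → [m].
/i/ (between /m/ and /l/) fails the environment for rule 1, so it stays [i].
/l/ (between /i/ and /k/) is in the target of rule 3 but the environment (word-finally) is not met → [l].
Rule 2 applies to /k/ (between /l/ and /e/: before a front vowel) → [tʃ].
/e/ (between /k/ and /f/) is in the target of rule 1 but the environment (before a nasal consonant) is not met → [e].
/f/ (between /e/ and /m/) fails the environment for rule 4, so it stays [f].
/m/ (between /f/ and /i/) is unaffected → [m].
/i/ (between /m/ and /s/) fails the environment for rule 1, so it stays [i].
/s/ (between /i/ and /i/) occurs between two vowels → [z] by rule 4.
Rule 1 applies to /i/ (between /s/ and /m/: before a nasal consonant) → [ĩ].
/m/ — not in any rule's target class → [m].

[nẽmiltʃefmizĩm]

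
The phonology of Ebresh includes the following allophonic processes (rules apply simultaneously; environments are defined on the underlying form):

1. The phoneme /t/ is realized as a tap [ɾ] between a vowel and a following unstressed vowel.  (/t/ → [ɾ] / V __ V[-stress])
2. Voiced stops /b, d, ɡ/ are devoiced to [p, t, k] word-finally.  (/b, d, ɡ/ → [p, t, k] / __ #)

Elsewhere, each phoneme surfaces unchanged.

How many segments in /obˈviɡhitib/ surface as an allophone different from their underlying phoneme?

Segments that undergo a rule: /t/ → [ɾ] (rule 1); /b/ → [p] (rule 2).
All other segments surface unchanged.

2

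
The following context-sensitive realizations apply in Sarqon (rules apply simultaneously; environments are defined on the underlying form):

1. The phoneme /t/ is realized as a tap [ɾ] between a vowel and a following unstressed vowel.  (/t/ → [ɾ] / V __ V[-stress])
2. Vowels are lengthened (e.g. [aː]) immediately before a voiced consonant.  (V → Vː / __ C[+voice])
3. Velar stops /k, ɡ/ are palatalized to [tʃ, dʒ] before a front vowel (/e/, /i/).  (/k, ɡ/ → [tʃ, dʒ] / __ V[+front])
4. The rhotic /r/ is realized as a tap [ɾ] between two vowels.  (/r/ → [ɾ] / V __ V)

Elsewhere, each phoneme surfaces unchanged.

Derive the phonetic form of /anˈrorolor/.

Rule 2 applies to /a/ (word-initial: before a voiced consonant) → [aː].
/r/ — between /n/ and /o/; rule 4 does not apply here → [r].
/o/ meets the environment for rule 2 (before a voiced consonant) → [oː].
/r/ (between /o/ and /o/): between two vowels, so rule 4 applies → [ɾ].
/o/ (between /r/ and /l/) occurs before a voiced consonant → [oː] by rule 2.
Rule 2 applies to /o/ (between /l/ and /r/: before a voiced consonant) → [oː].
/r/ (word-final) fails the environment for rule 4, so it stays [r].

[aːnˈroːɾoːloːr]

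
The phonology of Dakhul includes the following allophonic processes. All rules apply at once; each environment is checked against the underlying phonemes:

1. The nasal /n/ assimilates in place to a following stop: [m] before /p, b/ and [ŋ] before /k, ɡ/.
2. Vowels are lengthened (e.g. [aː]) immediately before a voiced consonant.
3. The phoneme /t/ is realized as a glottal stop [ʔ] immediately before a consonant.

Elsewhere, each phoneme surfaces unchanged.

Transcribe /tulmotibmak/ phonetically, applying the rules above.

/t/ (word-initial) fails the environment for rule 3, so it stays [t].
Rule 2 applies to /u/ (between /t/ and /l/: before a voiced consonant) → [uː].
/l/ (between /u/ and /m/): no rule targets it → [l].
/m/ — not in any rule's target class → [m].
/o/ (between /m/ and /t/) fails the environment for rule 2, so it stays [o].
/t/ — between /o/ and /i/; rule 3 does not apply here → [t].
Rule 2 applies to /i/ (between /t/ and /b/: before a voiced consonant) → [iː].
/b/ — not in any rule's target class → [b].
/m/ (between /b/ and /a/) is unaffected → [m].
/a/ (between /m/ and /k/) is in the target of rule 2 but the environment (before a voiced consonant) is not met → [a].
/k/ — not in any rule's target class → [k].

[tuːlmotiːbmak]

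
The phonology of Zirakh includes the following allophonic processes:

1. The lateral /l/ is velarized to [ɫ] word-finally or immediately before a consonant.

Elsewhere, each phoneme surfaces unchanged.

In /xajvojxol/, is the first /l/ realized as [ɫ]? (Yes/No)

Yes

/l/ meets the environment for rule 1 (word-finally or immediately before a consonant) → [ɫ].
The actual realization is [ɫ], which matches [ɫ].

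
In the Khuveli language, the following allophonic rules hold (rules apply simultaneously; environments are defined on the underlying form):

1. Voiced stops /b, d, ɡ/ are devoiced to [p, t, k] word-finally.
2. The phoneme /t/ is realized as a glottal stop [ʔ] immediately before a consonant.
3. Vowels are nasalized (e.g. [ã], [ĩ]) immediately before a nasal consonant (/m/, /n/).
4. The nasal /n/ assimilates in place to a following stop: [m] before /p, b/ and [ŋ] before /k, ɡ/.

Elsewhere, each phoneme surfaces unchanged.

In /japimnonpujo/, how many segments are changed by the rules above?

3

Segments that undergo a rule: /i/ → [ĩ] (rule 3); /o/ → [õ] (rule 3); /n/ → [m] (rule 4).
All other segments surface unchanged.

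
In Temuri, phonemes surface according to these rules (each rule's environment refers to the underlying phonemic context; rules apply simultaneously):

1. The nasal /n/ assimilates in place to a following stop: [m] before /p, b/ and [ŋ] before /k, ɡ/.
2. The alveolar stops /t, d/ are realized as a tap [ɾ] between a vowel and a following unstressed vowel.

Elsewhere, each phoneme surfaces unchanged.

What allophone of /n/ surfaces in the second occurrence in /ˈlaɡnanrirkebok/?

[n]

/n/ (between /a/ and /r/) fails the environment for rule 1, so it stays [n].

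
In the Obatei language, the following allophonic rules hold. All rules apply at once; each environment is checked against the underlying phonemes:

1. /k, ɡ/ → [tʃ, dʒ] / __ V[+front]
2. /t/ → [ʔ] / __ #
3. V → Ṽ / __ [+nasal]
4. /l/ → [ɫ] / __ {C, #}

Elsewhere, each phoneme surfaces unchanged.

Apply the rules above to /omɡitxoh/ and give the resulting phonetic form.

/o/ meets the environment for rule 3 (before a nasal consonant) → [õ].
/m/ (between /o/ and /ɡ/) is unaffected → [m].
/ɡ/ meets the environment for rule 1 (before a front vowel) → [dʒ].
/i/ (between /ɡ/ and /t/): rule 3 targets it, but not before a nasal consonant → unchanged [i].
/t/ — between /i/ and /x/; rule 2 does not apply here → [t].
/x/ — not in any rule's target class → [x].
/o/ — between /x/ and /h/; rule 3 does not apply here → [o].
/h/ stays [h].

[õmdʒitxoh]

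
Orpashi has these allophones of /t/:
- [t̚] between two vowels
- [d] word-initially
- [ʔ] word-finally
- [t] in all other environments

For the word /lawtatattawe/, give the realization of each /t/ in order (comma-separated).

Occurrence 1 (position 4): no conditioning environment matches → elsewhere allophone [t].
Occurrence 2 (position 6): between two vowels → [t̚].
Occurrence 3 (position 8): no conditioning environment matches → elsewhere allophone [t].
Occurrence 4 (position 9): no conditioning environment matches → elsewhere allophone [t].

[t], [t̚], [t], [t]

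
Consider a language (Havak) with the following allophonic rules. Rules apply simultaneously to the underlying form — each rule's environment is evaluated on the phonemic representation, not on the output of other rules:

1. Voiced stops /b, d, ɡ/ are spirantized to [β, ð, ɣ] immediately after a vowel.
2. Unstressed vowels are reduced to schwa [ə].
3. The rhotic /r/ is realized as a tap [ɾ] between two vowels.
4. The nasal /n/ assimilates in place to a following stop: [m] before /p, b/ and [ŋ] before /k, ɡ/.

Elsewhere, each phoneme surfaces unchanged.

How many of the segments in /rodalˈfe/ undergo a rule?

3

Segments that undergo a rule: /o/ → [ə] (rule 2); /d/ → [ð] (rule 1); /a/ → [ə] (rule 2).
All other segments surface unchanged.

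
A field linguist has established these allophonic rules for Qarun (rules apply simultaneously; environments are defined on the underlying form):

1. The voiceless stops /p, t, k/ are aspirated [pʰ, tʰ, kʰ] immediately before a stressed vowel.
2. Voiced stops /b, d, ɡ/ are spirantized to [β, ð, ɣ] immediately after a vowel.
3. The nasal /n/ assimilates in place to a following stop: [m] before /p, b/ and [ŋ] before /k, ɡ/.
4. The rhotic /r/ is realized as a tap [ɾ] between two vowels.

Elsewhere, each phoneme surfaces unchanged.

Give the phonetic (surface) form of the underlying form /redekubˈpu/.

[reðekuβˈpʰu]

/r/ (word-initial) fails the environment for rule 4, so it stays [r].
/e/ (between /r/ and /d/): no rule targets it → [e].
/d/ (between /e/ and /e/): immediately after a vowel, so rule 2 applies → [ð].
/e/ (between /d/ and /k/) is unaffected → [e].
/k/ (between /e/ and /u/): rule 1 targets it, but not immediately before a stressed vowel → unchanged [k].
/u/ (between /k/ and /b/) is unaffected → [u].
Rule 2 applies to /b/ (between /u/ and /p/: immediately after a vowel) → [β].
/p/ (between /b/ and /u/) occurs immediately before a stressed vowel → [pʰ] by rule 1.
/u/ (word-final) is unaffected → [u].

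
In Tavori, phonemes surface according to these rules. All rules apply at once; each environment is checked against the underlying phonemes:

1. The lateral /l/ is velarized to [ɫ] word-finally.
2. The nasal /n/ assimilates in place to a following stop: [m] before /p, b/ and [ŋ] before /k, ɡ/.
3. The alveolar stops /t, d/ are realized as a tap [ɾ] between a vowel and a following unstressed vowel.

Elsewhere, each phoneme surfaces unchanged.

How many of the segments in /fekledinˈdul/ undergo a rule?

Segments that undergo a rule: /d/ → [ɾ] (rule 3); /l/ → [ɫ] (rule 1).
All other segments surface unchanged.

2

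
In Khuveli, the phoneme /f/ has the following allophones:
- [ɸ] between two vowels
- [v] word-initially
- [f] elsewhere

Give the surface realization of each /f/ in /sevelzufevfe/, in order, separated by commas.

Occurrence 1 (position 8): between two vowels → [ɸ].
Occurrence 2 (position 11): no conditioning environment matches → elsewhere allophone [f].

[ɸ], [f]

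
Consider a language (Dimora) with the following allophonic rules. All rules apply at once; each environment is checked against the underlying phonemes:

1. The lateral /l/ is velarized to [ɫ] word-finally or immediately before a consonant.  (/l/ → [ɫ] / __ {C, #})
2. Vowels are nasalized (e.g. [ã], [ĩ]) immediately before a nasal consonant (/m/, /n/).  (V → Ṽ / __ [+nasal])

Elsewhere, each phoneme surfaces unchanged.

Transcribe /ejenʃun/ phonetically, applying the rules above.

[ejẽnʃũn]

/e/ — word-initial; rule 2 does not apply here → [e].
/j/ — not in any rule's target class → [j].
/e/ — between /j/ and /n/, before a nasal consonant — surfaces as [ẽ] (rule 2).
/n/ (between /e/ and /ʃ/): no rule targets it → [n].
/ʃ/ — not in any rule's target class → [ʃ].
/u/ — between /ʃ/ and /n/, before a nasal consonant — surfaces as [ũ] (rule 2).
/n/ stays [n].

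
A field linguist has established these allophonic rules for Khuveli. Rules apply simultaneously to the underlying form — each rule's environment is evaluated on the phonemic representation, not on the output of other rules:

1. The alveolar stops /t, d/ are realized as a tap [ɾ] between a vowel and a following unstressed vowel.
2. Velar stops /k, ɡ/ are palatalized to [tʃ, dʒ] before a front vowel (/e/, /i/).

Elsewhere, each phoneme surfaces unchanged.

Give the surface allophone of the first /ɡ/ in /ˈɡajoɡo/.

[ɡ]

/ɡ/ (word-initial) is in the target of rule 2 but the environment (before a front vowel) is not met → [ɡ].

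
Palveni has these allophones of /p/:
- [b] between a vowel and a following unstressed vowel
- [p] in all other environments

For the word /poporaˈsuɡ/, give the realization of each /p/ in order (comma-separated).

[p], [b]

Occurrence 1 (position 1): no conditioning environment matches → elsewhere allophone [p].
Occurrence 2 (position 3): between a vowel and a following unstressed vowel → [b].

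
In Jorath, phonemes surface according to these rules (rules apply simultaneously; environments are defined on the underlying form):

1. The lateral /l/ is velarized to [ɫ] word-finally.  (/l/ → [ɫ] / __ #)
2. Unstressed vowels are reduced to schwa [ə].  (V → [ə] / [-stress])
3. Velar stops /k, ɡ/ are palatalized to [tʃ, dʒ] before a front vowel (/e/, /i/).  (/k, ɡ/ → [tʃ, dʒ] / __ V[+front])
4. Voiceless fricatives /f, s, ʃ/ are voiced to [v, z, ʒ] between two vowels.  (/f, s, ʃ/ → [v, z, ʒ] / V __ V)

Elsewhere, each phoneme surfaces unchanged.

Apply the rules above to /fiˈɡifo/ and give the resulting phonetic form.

[fəˈdʒivə]

/f/ (word-initial) fails the environment for rule 4, so it stays [f].
Rule 2 applies to /i/ (between /f/ and /ɡ/: in an unstressed syllable) → [ə].
/ɡ/ (between /i/ and /i/) occurs before a front vowel → [dʒ] by rule 3.
/i/ — between /ɡ/ and /f/; rule 2 does not apply here → [i].
/f/ (between /i/ and /o/): between two vowels, so rule 4 applies → [v].
/o/ (word-final): in an unstressed syllable, so rule 2 applies → [ə].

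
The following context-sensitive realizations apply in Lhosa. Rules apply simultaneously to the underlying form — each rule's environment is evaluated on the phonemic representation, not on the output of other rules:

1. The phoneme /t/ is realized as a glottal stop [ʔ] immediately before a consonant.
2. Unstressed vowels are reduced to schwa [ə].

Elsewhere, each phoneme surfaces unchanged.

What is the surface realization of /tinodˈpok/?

/t/ (word-initial) fails the environment for rule 1, so it stays [t].
/i/ (between /t/ and /n/) occurs in an unstressed syllable → [ə] by rule 2.
/n/ (between /i/ and /o/) is unaffected → [n].
/o/ (between /n/ and /d/) occurs in an unstressed syllable → [ə] by rule 2.
/d/ (between /o/ and /p/) is unaffected → [d].
/p/ — not in any rule's target class → [p].
/o/ — between /p/ and /k/; rule 2 does not apply here → [o].
/k/ (word-final) is unaffected → [k].

[tənədˈpok]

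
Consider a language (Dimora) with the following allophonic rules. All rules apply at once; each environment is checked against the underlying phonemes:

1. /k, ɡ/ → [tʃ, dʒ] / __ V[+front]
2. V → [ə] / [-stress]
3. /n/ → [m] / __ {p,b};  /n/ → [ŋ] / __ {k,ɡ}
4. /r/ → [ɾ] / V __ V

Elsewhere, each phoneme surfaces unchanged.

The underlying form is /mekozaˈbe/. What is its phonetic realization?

[məkəzəˈbe]

/m/ — not in any rule's target class → [m].
/e/ (between /m/ and /k/) occurs in an unstressed syllable → [ə] by rule 2.
/k/ — between /e/ and /o/; rule 1 does not apply here → [k].
Rule 2 applies to /o/ (between /k/ and /z/: in an unstressed syllable) → [ə].
/z/ (between /o/ and /a/): no rule targets it → [z].
/a/ meets the environment for rule 2 (in an unstressed syllable) → [ə].
/b/ (between /a/ and /e/) is unaffected → [b].
/e/ (word-final) is in the target of rule 2 but the environment (in an unstressed syllable) is not met → [e].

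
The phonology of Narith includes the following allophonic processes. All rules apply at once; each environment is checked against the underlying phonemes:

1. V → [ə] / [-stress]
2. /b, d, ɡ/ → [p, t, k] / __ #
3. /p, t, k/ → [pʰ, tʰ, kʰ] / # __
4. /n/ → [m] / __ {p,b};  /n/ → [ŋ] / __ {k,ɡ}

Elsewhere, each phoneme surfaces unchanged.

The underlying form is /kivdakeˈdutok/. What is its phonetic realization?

[kʰəvdəkəˈdutək]

/k/ (word-initial): word-initially, so rule 3 applies → [kʰ].
/i/ (between /k/ and /v/) occurs in an unstressed syllable → [ə] by rule 1.
/d/ (between /v/ and /a/) fails the environment for rule 2, so it stays [d].
/a/ (between /d/ and /k/) occurs in an unstressed syllable → [ə] by rule 1.
/k/ (between /a/ and /e/) fails the environment for rule 3, so it stays [k].
/e/ (between /k/ and /d/): in an unstressed syllable, so rule 1 applies → [ə].
/d/ — between /e/ and /u/; rule 2 does not apply here → [d].
/u/ (between /d/ and /t/): rule 1 targets it, but not in an unstressed syllable → unchanged [u].
/t/ — between /u/ and /o/; rule 3 does not apply here → [t].
/o/ (between /t/ and /k/): in an unstressed syllable, so rule 1 applies → [ə].
/k/ (word-final): rule 3 targets it, but not word-initially → unchanged [k].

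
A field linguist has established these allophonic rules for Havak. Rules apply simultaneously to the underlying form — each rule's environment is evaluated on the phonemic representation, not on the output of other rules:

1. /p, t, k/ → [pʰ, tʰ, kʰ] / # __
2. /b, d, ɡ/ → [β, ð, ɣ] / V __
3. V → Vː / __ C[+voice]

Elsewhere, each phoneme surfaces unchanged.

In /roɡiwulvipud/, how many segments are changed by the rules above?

Segments that undergo a rule: /o/ → [oː] (rule 3); /ɡ/ → [ɣ] (rule 2); /i/ → [iː] (rule 3); /u/ → [uː] (rule 3); /u/ → [uː] (rule 3); /d/ → [ð] (rule 2).
All other segments surface unchanged.

6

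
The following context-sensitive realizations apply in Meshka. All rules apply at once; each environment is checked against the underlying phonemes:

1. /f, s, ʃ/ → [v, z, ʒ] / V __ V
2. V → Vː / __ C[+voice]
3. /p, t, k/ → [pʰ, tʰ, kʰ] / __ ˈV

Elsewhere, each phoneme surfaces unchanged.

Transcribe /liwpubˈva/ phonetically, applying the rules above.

[liːwpuːbˈva]

/l/ (word-initial): no rule targets it → [l].
Rule 2 applies to /i/ (between /l/ and /w/: before a voiced consonant) → [iː].
/w/ (between /i/ and /p/): no rule targets it → [w].
/p/ (between /w/ and /u/) fails the environment for rule 3, so it stays [p].
Rule 2 applies to /u/ (between /p/ and /b/: before a voiced consonant) → [uː].
/b/ (between /u/ and /v/): no rule targets it → [b].
/v/ — not in any rule's target class → [v].
/a/ (word-final) fails the environment for rule 2, so it stays [a].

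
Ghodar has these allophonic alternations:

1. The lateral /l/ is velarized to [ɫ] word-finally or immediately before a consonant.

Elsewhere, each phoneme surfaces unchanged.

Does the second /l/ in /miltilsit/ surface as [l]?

/l/ (between /i/ and /s/): word-finally or immediately before a consonant, so rule 1 applies → [ɫ].
The actual realization is [ɫ], not [l].

No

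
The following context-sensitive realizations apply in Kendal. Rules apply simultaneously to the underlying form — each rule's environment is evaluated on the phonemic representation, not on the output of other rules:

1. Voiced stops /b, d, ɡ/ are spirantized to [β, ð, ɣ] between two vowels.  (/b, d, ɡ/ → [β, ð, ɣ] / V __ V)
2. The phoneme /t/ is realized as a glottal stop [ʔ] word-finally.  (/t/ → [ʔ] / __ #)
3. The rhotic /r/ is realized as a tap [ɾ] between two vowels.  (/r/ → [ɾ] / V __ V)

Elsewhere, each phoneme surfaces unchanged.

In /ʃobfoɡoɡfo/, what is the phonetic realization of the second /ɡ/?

[ɡ]

/ɡ/ (between /o/ and /f/): rule 1 targets it, but not between two vowels → unchanged [ɡ].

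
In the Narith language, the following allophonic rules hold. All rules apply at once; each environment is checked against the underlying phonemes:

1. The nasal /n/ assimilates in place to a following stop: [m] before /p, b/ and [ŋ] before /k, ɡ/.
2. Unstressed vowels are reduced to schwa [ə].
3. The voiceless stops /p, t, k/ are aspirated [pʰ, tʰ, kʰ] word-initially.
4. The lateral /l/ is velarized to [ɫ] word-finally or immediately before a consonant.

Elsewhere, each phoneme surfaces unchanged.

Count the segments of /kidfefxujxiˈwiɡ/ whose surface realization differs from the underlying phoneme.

5

Segments that undergo a rule: /k/ → [kʰ] (rule 3); /i/ → [ə] (rule 2); /e/ → [ə] (rule 2); /u/ → [ə] (rule 2); /i/ → [ə] (rule 2).
All other segments surface unchanged.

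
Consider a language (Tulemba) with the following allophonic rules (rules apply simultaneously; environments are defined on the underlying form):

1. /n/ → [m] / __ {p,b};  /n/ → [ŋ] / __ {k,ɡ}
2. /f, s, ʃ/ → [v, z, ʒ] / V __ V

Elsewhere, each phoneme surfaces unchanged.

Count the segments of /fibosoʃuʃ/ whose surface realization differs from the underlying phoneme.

2

Segments that undergo a rule: /s/ → [z] (rule 2); /ʃ/ → [ʒ] (rule 2).
All other segments surface unchanged.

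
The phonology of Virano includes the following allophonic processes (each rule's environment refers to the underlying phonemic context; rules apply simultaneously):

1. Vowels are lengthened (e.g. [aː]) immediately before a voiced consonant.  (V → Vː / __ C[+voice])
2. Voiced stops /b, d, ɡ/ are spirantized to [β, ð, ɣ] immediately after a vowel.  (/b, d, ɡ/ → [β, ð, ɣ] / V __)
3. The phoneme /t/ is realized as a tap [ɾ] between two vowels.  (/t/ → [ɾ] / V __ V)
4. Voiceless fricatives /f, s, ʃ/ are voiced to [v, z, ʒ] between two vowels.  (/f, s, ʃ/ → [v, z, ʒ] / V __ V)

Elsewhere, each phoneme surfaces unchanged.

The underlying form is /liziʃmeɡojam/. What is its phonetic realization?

/l/ (word-initial) is unaffected → [l].
/i/ meets the environment for rule 1 (before a voiced consonant) → [iː].
/z/ stays [z].
/i/ (between /z/ and /ʃ/): rule 1 targets it, but not before a voiced consonant → unchanged [i].
/ʃ/ (between /i/ and /m/): rule 4 targets it, but not between two vowels → unchanged [ʃ].
/m/ — not in any rule's target class → [m].
Rule 1 applies to /e/ (between /m/ and /ɡ/: before a voiced consonant) → [eː].
/ɡ/ (between /e/ and /o/): immediately after a vowel, so rule 2 applies → [ɣ].
/o/ meets the environment for rule 1 (before a voiced consonant) → [oː].
/j/ (between /o/ and /a/) is unaffected → [j].
/a/ (between /j/ and /m/): before a voiced consonant, so rule 1 applies → [aː].
/m/ (word-final) is unaffected → [m].

[liːziʃmeːɣoːjaːm]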